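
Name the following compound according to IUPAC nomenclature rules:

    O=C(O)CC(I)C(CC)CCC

4-ethyl-3-iodoheptanoic acid

The longest carbon chain that includes the –COOH group has 7 carbons, so the parent hydride is heptane.
The principal characteristic group is a carboxylic acid (terminal –COOH), named with the suffix -oic acid.
Number the chain so that the carboxylic acid carbon is C-1 by definition.
With this numbering: an ethyl group at C-4; an iodo group at C-3.
The substituents are ordered alphabetically, ignoring any di-/tri- multipliers.
Assembling the pieces gives 4-ethyl-3-iodoheptanoic acid.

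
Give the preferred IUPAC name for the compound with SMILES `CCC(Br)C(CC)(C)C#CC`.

The longest chain bearing the multiple bond is 7 carbons long (heptane).
A C≡C triple bond in the chain gives the infix -yne-.
Choose the numbering such that numbering from this end puts the triple bond at C-2 rather than C-5.
With this numbering: the triple bond between C-2 and C-3; a bromo group at C-5; an ethyl group at C-4; a methyl group at C-4.
Substituent prefixes are cited in alphabetical order (multiplying prefixes like di-/tri- are ignored for ordering).
The name is 5-bromo-4-ethyl-4-methylhept-2-yne.

5-bromo-4-ethyl-4-methylhept-2-yne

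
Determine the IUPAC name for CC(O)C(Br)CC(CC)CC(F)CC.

3-bromo-5-ethyl-7-fluorononan-2-ol

The longest carbon chain that includes the –OH group has 9 carbons, so the parent hydride is nonane.
The principal characteristic group is an alcohol (–OH), named with the suffix -ol.
Choose the numbering such that numbering from this end puts the hydroxyl group at C-2 rather than C-8.
That gives the hydroxyl at C-2; a bromo group at C-3; an ethyl group at C-5; a fluoro group at C-7.
Substituent prefixes are cited in alphabetical order (multiplying prefixes like di-/tri- are ignored for ordering).
The name is 3-bromo-5-ethyl-7-fluorononan-2-ol.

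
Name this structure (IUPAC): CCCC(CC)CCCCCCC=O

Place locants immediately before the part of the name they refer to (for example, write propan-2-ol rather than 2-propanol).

The longest carbon chain that includes the –CHO group has 11 carbons, so the parent hydride is undecane.
The principal characteristic group is an aldehyde (terminal –CHO), named with the suffix -al.
Choose the numbering such that the aldehyde carbon is C-1 by definition.
That gives an ethyl group at C-8.
Putting it together: 8-ethylundecanal.

8-ethylundecanal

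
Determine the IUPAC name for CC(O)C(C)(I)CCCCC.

The longest carbon chain that includes the –OH group has 8 carbons, so the parent hydride is octane.
The principal characteristic group is an alcohol (–OH), named with the suffix -ol.
Choose the numbering such that numbering from this end puts the hydroxyl group at C-2 rather than C-7.
That gives the hydroxyl at C-2; an iodo group at C-3; a methyl group at C-3.
The substituents are ordered alphabetically, ignoring any di-/tri- multipliers.
Putting it together: 3-iodo-3-methyloctan-2-ol.

3-iodo-3-methyloctan-2-ol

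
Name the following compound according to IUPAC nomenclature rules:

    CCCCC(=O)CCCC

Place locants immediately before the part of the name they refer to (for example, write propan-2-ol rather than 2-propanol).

Counting along the main chain through the carbonyl gives 9 carbons: the parent is nonane.
A ketone (C=O on an internal carbon) is the principal characteristic group, giving the suffix -one.
Numbering from either end gives identical locants here.
With this numbering: the carbonyl at C-5.
Putting it together: nonan-5-one.

nonan-5-one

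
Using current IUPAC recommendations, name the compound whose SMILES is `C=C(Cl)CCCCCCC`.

Counting along the main chain through the multiple bond gives 9 carbons: the parent is nonane.
The chain contains a C=C double bond, so the unsaturation ending is -ene.
Choose the numbering such that numbering from this end puts the double bond at C-1 rather than C-8.
This places the double bond between C-1 and C-2; a chloro group at C-2.
Assembling the pieces gives 2-chloronon-1-ene.

2-chloronon-1-ene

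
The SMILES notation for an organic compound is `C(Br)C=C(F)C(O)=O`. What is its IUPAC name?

Counting along the main chain through the –COOH group and the multiple bond gives 4 carbons: the parent is butane.
The principal characteristic group is a carboxylic acid (terminal –COOH), named with the suffix -oic acid.
The chain contains a C=C double bond, so the unsaturation ending is -ene.
Number the chain so that the carboxylic acid carbon is C-1 by definition.
That gives the double bond between C-2 and C-3; a bromo group at C-4; a fluoro group at C-2.
Prefixes are listed alphabetically: bromo, fluoro.
Putting it together: 4-bromo-2-fluorobut-2-enoic acid.

4-bromo-2-fluorobut-2-enoic acid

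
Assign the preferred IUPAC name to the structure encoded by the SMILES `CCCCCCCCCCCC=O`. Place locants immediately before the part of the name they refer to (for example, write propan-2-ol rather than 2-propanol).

Counting along the main chain through the –CHO group gives 12 carbons: the parent is dodecane.
The principal characteristic group is an aldehyde (terminal –CHO), named with the suffix -al.
Choose the numbering such that the aldehyde carbon is C-1 by definition.
Assembling the pieces gives dodecanal.

dodecanal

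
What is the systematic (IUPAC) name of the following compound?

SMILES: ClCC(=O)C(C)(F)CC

The longest carbon chain that includes the carbonyl has 5 carbons, so the parent hydride is pentane.
The principal characteristic group is a ketone (C=O on an internal carbon), named with the suffix -one.
Number the chain so that numbering from this end puts the carbonyl group at C-2 rather than C-4.
That gives the carbonyl at C-2; a chloro group at C-1; a fluoro group at C-3; a methyl group at C-3.
Prefixes are listed alphabetically: chloro, fluoro, methyl.
The name is 1-chloro-3-fluoro-3-methylpentan-2-one.

1-chloro-3-fluoro-3-methylpentan-2-one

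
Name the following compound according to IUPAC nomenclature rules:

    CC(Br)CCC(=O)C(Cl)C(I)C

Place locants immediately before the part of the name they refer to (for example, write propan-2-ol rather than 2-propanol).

7-bromo-3-chloro-2-iodooctan-4-one

The longest carbon chain that includes the carbonyl has 8 carbons, so the parent hydride is octane.
The highest-priority functional group is a ketone (C=O on an internal carbon), so the name ends in -one.
Number the chain so that numbering from this end puts the carbonyl group at C-4 rather than C-5.
This places the carbonyl at C-4; a bromo group at C-7; a chloro group at C-3; an iodo group at C-2.
Substituent prefixes are cited in alphabetical order (multiplying prefixes like di-/tri- are ignored for ordering).
The name is 7-bromo-3-chloro-2-iodooctan-4-one.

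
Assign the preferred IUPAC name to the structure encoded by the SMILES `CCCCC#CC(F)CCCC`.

7-fluoroundec-5-yne

The longest chain bearing the multiple bond is 11 carbons long (undecane).
The chain contains a C≡C triple bond, so the unsaturation ending is -yne.
Choose the numbering such that numbering from this end puts the triple bond at C-5 rather than C-6.
With this numbering: the triple bond between C-5 and C-6; a fluoro group at C-7.
Assembling the pieces gives 7-fluoroundec-5-yne.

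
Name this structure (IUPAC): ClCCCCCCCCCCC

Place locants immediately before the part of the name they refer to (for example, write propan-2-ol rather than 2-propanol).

The parent chain contains 11 carbons (undecane).
The numbering direction is chosen so that the substituent locant set {1} is lower than {11} at the first point of difference.
This places a chloro group at C-1.
Assembling the pieces gives 1-chloroundecane.

1-chloroundecane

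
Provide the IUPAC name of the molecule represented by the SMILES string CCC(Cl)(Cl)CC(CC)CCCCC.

The parent chain contains 10 carbons (decane).
The numbering direction is chosen so that the substituent locant set {3,3,5} is lower than {6,8,8} at the first point of difference.
With this numbering: two chloro groups at C-3; an ethyl group at C-5.
The substituents are ordered alphabetically, ignoring any di-/tri- multipliers.
Assembling the pieces gives 3,3-dichloro-5-ethyldecane.

3,3-dichloro-5-ethyldecane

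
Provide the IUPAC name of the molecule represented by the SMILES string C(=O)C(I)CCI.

Counting along the main chain through the –CHO group gives 4 carbons: the parent is butane.
The highest-priority functional group is an aldehyde (terminal –CHO), so the name ends in -al.
The numbering direction is chosen so that the aldehyde carbon is C-1 by definition.
That gives iodo groups at C-2 and C-4.
Assembling the pieces gives 2,4-diiodobutanal.

2,4-diiodobutanal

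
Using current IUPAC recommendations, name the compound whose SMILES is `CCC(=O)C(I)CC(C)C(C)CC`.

4-iodo-6,7-dimethylnonan-3-one

Counting along the main chain through the carbonyl gives 9 carbons: the parent is nonane.
A ketone (C=O on an internal carbon) is the principal characteristic group, giving the suffix -one.
The numbering direction is chosen so that numbering from this end puts the carbonyl group at C-3 rather than C-7.
That gives the carbonyl at C-3; an iodo group at C-4; methyl groups at C-6 and C-7.
The substituents are ordered alphabetically, ignoring any di-/tri- multipliers.
Putting it together: 4-iodo-6,7-dimethylnonan-3-one.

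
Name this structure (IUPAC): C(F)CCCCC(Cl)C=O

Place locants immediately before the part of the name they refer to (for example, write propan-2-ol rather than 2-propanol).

2-chloro-7-fluoroheptanal

The longest carbon chain that includes the –CHO group has 7 carbons, so the parent hydride is heptane.
An aldehyde (terminal –CHO) is the principal characteristic group, giving the suffix -al.
The numbering direction is chosen so that the aldehyde carbon is C-1 by definition.
This places a chloro group at C-2; a fluoro group at C-7.
Prefixes are listed alphabetically: chloro, fluoro.
The name is 2-chloro-7-fluoroheptanal.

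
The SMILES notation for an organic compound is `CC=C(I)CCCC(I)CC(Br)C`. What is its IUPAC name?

The longest carbon chain that includes the multiple bond has 10 carbons, so the parent hydride is decane.
A C=C double bond in the chain gives the infix -ene-.
Choose the numbering such that numbering from this end puts the double bond at C-2 rather than C-8.
This places the double bond between C-2 and C-3; a bromo group at C-9; iodo groups at C-3 and C-7.
The substituents are ordered alphabetically, ignoring any di-/tri- multipliers.
Assembling the pieces gives 9-bromo-3,7-diiododec-2-ene.

9-bromo-3,7-diiododec-2-ene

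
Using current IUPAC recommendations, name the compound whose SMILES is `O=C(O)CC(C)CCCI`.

6-iodo-3-methylhexanoic acid

The longest chain bearing the –COOH group is 6 carbons long (hexane).
The principal characteristic group is a carboxylic acid (terminal –COOH), named with the suffix -oic acid.
Number the chain so that the carboxylic acid carbon is C-1 by definition.
With this numbering: an iodo group at C-6; a methyl group at C-3.
The substituents are ordered alphabetically, ignoring any di-/tri- multipliers.
Putting it together: 6-iodo-3-methylhexanoic acid.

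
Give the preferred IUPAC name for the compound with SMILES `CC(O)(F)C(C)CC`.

The longest carbon chain that includes the –OH group has 5 carbons, so the parent hydride is pentane.
The principal characteristic group is an alcohol (–OH), named with the suffix -ol.
The numbering direction is chosen so that numbering from this end puts the hydroxyl group at C-2 rather than C-4.
This places the hydroxyl at C-2; a fluoro group at C-2; a methyl group at C-3.
Substituent prefixes are cited in alphabetical order (multiplying prefixes like di-/tri- are ignored for ordering).
The name is 2-fluoro-3-methylpentan-2-ol.

2-fluoro-3-methylpentan-2-ol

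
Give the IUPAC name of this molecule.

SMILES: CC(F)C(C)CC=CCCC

8-fluoro-7-methylnon-4-ene

The longest carbon chain that includes the multiple bond has 9 carbons, so the parent hydride is nonane.
A C=C double bond in the chain gives the infix -ene-.
Number the chain so that numbering from this end puts the double bond at C-4 rather than C-5.
This places the double bond between C-4 and C-5; a fluoro group at C-8; a methyl group at C-7.
Substituent prefixes are cited in alphabetical order (multiplying prefixes like di-/tri- are ignored for ordering).
Assembling the pieces gives 8-fluoro-7-methylnon-4-ene.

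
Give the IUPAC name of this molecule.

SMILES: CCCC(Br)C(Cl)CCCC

4-bromo-5-chlorononane

The parent chain contains 9 carbons (nonane).
Choose the numbering such that the substituent locant set {4,5} is lower than {5,6} at the first point of difference.
This places a bromo group at C-4; a chloro group at C-5.
The substituents are ordered alphabetically, ignoring any di-/tri- multipliers.
Putting it together: 4-bromo-5-chlorononane.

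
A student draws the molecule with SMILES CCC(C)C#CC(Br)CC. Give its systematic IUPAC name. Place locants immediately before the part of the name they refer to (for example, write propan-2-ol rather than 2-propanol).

3-bromo-6-methyloct-4-yne

The longest carbon chain that includes the multiple bond has 8 carbons, so the parent hydride is octane.
A C≡C triple bond in the chain gives the infix -yne-.
The numbering direction is chosen so that the locant sets are identical either way, so the alphabetically earlier bromo substituent takes the lower locant (3 rather than 6).
With this numbering: the triple bond between C-4 and C-5; a bromo group at C-3; a methyl group at C-6.
Substituent prefixes are cited in alphabetical order (multiplying prefixes like di-/tri- are ignored for ordering).
Putting it together: 3-bromo-6-methyloct-4-yne.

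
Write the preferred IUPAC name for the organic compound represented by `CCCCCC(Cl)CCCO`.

4-chlorononan-1-ol

The longest carbon chain that includes the –OH group has 9 carbons, so the parent hydride is nonane.
The highest-priority functional group is an alcohol (–OH), so the name ends in -ol.
The numbering direction is chosen so that numbering from this end puts the hydroxyl group at C-1 rather than C-9.
That gives the hydroxyl at C-1; a chloro group at C-4.
The name is 4-chlorononan-1-ol.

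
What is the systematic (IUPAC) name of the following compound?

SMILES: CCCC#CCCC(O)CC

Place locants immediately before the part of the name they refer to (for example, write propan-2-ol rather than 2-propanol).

The longest chain bearing the –OH group and the multiple bond is 10 carbons long (decane).
The principal characteristic group is an alcohol (–OH), named with the suffix -ol.
A C≡C triple bond in the chain gives the infix -yne-.
Number the chain so that numbering from this end puts the hydroxyl group at C-3 rather than C-8.
This places the hydroxyl at C-3; the triple bond between C-6 and C-7.
Assembling the pieces gives dec-6-yn-3-ol.

dec-6-yn-3-ol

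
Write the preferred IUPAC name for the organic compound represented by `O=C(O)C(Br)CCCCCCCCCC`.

2-bromododecanoic acid

The longest carbon chain that includes the –COOH group has 12 carbons, so the parent hydride is dodecane.
The principal characteristic group is a carboxylic acid (terminal –COOH), named with the suffix -oic acid.
Choose the numbering such that the carboxylic acid carbon is C-1 by definition.
This places a bromo group at C-2.
Putting it together: 2-bromododecanoic acid.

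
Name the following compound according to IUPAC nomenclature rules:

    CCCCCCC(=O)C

octan-2-one

Counting along the main chain through the carbonyl gives 8 carbons: the parent is octane.
A ketone (C=O on an internal carbon) is the principal characteristic group, giving the suffix -one.
Number the chain so that numbering from this end puts the carbonyl group at C-2 rather than C-7.
With this numbering: the carbonyl at C-2.
Putting it together: octan-2-one.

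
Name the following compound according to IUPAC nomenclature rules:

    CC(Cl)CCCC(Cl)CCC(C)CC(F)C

7,11-dichloro-2-fluoro-4-methyldodecane

The parent chain contains 12 carbons (dodecane).
Number the chain so that the substituent locant set {2,4,7,11} is lower than {2,6,9,11} at the first point of difference.
With this numbering: chloro groups at C-7 and C-11; a fluoro group at C-2; a methyl group at C-4.
Substituent prefixes are cited in alphabetical order (multiplying prefixes like di-/tri- are ignored for ordering).
The name is 7,11-dichloro-2-fluoro-4-methyldodecane.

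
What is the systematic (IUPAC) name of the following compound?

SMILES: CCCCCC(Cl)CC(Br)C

2-bromo-4-chlorononane

The longest carbon chain is 9 atoms: the parent is nonane.
The numbering direction is chosen so that the substituent locant set {2,4} is lower than {6,8} at the first point of difference.
This places a bromo group at C-2; a chloro group at C-4.
Prefixes are listed alphabetically: bromo, chloro.
Putting it together: 2-bromo-4-chlorononane.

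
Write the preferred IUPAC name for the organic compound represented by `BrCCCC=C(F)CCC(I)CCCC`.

1-bromo-5-fluoro-8-iodododec-4-ene

Counting along the main chain through the multiple bond gives 12 carbons: the parent is dodecane.
The chain contains a C=C double bond, so the unsaturation ending is -ene.
Choose the numbering such that numbering from this end puts the double bond at C-4 rather than C-8.
With this numbering: the double bond between C-4 and C-5; a bromo group at C-1; a fluoro group at C-5; an iodo group at C-8.
Substituent prefixes are cited in alphabetical order (multiplying prefixes like di-/tri- are ignored for ordering).
Assembling the pieces gives 1-bromo-5-fluoro-8-iodododec-4-ene.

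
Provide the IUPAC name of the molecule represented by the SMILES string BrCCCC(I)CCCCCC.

1-bromo-4-iododecane

The longest carbon chain is 10 atoms: the parent is decane.
Number the chain so that the substituent locant set {1,4} is lower than {7,10} at the first point of difference.
That gives a bromo group at C-1; an iodo group at C-4.
The substituents are ordered alphabetically, ignoring any di-/tri- multipliers.
Assembling the pieces gives 1-bromo-4-iododecane.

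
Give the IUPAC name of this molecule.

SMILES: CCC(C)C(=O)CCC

3-methylheptan-4-one

The longest chain bearing the carbonyl is 7 carbons long (heptane).
A ketone (C=O on an internal carbon) is the principal characteristic group, giving the suffix -one.
Choose the numbering such that the substituent locant set {3} is lower than {5} at the first point of difference.
With this numbering: the carbonyl at C-4; a methyl group at C-3.
Putting it together: 3-methylheptan-4-one.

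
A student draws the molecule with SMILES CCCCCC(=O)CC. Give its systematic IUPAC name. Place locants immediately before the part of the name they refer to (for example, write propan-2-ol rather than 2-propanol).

The longest carbon chain that includes the carbonyl has 8 carbons, so the parent hydride is octane.
The principal characteristic group is a ketone (C=O on an internal carbon), named with the suffix -one.
The numbering direction is chosen so that numbering from this end puts the carbonyl group at C-3 rather than C-6.
This places the carbonyl at C-3.
Assembling the pieces gives octan-3-one.

octan-3-one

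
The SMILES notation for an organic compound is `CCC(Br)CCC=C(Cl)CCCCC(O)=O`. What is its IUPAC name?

10-bromo-6-chlorododec-6-enoic acid

The longest chain bearing the –COOH group and the multiple bond is 12 carbons long (dodecane).
The highest-priority functional group is a carboxylic acid (terminal –COOH), so the name ends in -oic acid.
There is one C=C double bond, indicated by the ending -ene.
The numbering direction is chosen so that the carboxylic acid carbon is C-1 by definition.
With this numbering: the double bond between C-6 and C-7; a bromo group at C-10; a chloro group at C-6.
Substituent prefixes are cited in alphabetical order (multiplying prefixes like di-/tri- are ignored for ordering).
Assembling the pieces gives 10-bromo-6-chlorododec-6-enoic acid.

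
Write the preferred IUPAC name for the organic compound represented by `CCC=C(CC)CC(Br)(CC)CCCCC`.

6-bromo-4,6-diethylundec-3-ene

Counting along the main chain through the multiple bond gives 11 carbons: the parent is undecane.
A C=C double bond in the chain gives the infix -ene-.
Choose the numbering such that numbering from this end puts the double bond at C-3 rather than C-8.
With this numbering: the double bond between C-3 and C-4; a bromo group at C-6; ethyl groups at C-4 and C-6.
The substituents are ordered alphabetically, ignoring any di-/tri- multipliers.
Putting it together: 6-bromo-4,6-diethylundec-3-ene.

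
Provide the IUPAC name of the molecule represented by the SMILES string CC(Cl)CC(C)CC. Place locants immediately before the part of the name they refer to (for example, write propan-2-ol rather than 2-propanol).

The longest continuous carbon chain has 6 atoms, so the parent hydride is hexane.
The numbering direction is chosen so that the substituent locant set {2,4} is lower than {3,5} at the first point of difference.
That gives a chloro group at C-2; a methyl group at C-4.
Prefixes are listed alphabetically: chloro, methyl.
The name is 2-chloro-4-methylhexane.

2-chloro-4-methylhexane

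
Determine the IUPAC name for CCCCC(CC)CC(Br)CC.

3-bromo-5-ethylnonane

The longest carbon chain is 9 atoms: the parent is nonane.
Number the chain so that the substituent locant set {3,5} is lower than {5,7} at the first point of difference.
This places a bromo group at C-3; an ethyl group at C-5.
The substituents are ordered alphabetically, ignoring any di-/tri- multipliers.
Putting it together: 3-bromo-5-ethylnonane.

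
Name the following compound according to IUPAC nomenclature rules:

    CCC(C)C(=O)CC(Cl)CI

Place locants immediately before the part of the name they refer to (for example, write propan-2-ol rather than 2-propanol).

Counting along the main chain through the carbonyl gives 7 carbons: the parent is heptane.
The highest-priority functional group is a ketone (C=O on an internal carbon), so the name ends in -one.
Number the chain so that the substituent locant set {1,2,5} is lower than {3,6,7} at the first point of difference.
This places the carbonyl at C-4; a chloro group at C-2; an iodo group at C-1; a methyl group at C-5.
Substituent prefixes are cited in alphabetical order (multiplying prefixes like di-/tri- are ignored for ordering).
Assembling the pieces gives 2-chloro-1-iodo-5-methylheptan-4-one.

2-chloro-1-iodo-5-methylheptan-4-one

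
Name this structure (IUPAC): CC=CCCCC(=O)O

hept-5-enoic acid

Counting along the main chain through the –COOH group and the multiple bond gives 7 carbons: the parent is heptane.
A carboxylic acid (terminal –COOH) is the principal characteristic group, giving the suffix -oic acid.
There is one C=C double bond, indicated by the ending -ene.
Number the chain so that the carboxylic acid carbon is C-1 by definition.
That gives the double bond between C-5 and C-6.
Putting it together: hept-5-enoic acid.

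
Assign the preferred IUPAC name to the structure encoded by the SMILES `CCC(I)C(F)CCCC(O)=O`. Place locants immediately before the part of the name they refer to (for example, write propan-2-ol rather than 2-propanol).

The longest chain bearing the –COOH group is 8 carbons long (octane).
The highest-priority functional group is a carboxylic acid (terminal –COOH), so the name ends in -oic acid.
The numbering direction is chosen so that the carboxylic acid carbon is C-1 by definition.
That gives a fluoro group at C-5; an iodo group at C-6.
The substituents are ordered alphabetically, ignoring any di-/tri- multipliers.
Putting it together: 5-fluoro-6-iodooctanoic acid.

5-fluoro-6-iodooctanoic acid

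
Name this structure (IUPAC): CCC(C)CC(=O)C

The longest carbon chain that includes the carbonyl has 6 carbons, so the parent hydride is hexane.
A ketone (C=O on an internal carbon) is the principal characteristic group, giving the suffix -one.
Choose the numbering such that numbering from this end puts the carbonyl group at C-2 rather than C-5.
This places the carbonyl at C-2; a methyl group at C-4.
The name is 4-methylhexan-2-one.

4-methylhexan-2-one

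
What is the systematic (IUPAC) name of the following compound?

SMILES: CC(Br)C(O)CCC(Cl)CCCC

2-bromo-6-chlorodecan-3-ol

Counting along the main chain through the –OH group gives 10 carbons: the parent is decane.
An alcohol (–OH) is the principal characteristic group, giving the suffix -ol.
The numbering direction is chosen so that numbering from this end puts the hydroxyl group at C-3 rather than C-8.
That gives the hydroxyl at C-3; a bromo group at C-2; a chloro group at C-6.
Prefixes are listed alphabetically: bromo, chloro.
Putting it together: 2-bromo-6-chlorodecan-3-ol.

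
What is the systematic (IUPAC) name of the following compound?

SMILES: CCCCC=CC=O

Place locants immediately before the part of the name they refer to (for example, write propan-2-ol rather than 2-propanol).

hept-2-enal

Counting along the main chain through the –CHO group and the multiple bond gives 7 carbons: the parent is heptane.
The highest-priority functional group is an aldehyde (terminal –CHO), so the name ends in -al.
There is one C=C double bond, indicated by the ending -ene.
Number the chain so that the aldehyde carbon is C-1 by definition.
With this numbering: the double bond between C-2 and C-3.
The name is hept-2-enal.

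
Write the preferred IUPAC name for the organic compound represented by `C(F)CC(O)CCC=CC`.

1-fluorooct-6-en-3-ol

The longest chain bearing the –OH group and the multiple bond is 8 carbons long (octane).
An alcohol (–OH) is the principal characteristic group, giving the suffix -ol.
There is one C=C double bond, indicated by the ending -ene.
Choose the numbering such that numbering from this end puts the hydroxyl group at C-3 rather than C-6.
That gives the hydroxyl at C-3; the double bond between C-6 and C-7; a fluoro group at C-1.
The name is 1-fluorooct-6-en-3-ol.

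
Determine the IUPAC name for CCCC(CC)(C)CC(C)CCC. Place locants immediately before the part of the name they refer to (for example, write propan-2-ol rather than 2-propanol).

The longest continuous carbon chain has 9 atoms, so the parent hydride is nonane.
Number the chain so that the substituent locant set {4,4,6} is lower than {4,6,6} at the first point of difference.
With this numbering: an ethyl group at C-4; methyl groups at C-4 and C-6.
Substituent prefixes are cited in alphabetical order (multiplying prefixes like di-/tri- are ignored for ordering).
Assembling the pieces gives 4-ethyl-4,6-dimethylnonane.

4-ethyl-4,6-dimethylnonane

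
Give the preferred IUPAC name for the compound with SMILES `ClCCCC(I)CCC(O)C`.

The longest chain bearing the –OH group is 8 carbons long (octane).
The principal characteristic group is an alcohol (–OH), named with the suffix -ol.
Choose the numbering such that numbering from this end puts the hydroxyl group at C-2 rather than C-7.
With this numbering: the hydroxyl at C-2; a chloro group at C-8; an iodo group at C-5.
Substituent prefixes are cited in alphabetical order (multiplying prefixes like di-/tri- are ignored for ordering).
The name is 8-chloro-5-iodooctan-2-ol.

8-chloro-5-iodooctan-2-ol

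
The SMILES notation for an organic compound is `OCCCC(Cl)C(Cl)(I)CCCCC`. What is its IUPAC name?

The longest chain bearing the –OH group is 10 carbons long (decane).
The principal characteristic group is an alcohol (–OH), named with the suffix -ol.
Number the chain so that numbering from this end puts the hydroxyl group at C-1 rather than C-10.
That gives the hydroxyl at C-1; chloro groups at C-4 and C-5; an iodo group at C-5.
The substituents are ordered alphabetically, ignoring any di-/tri- multipliers.
Putting it together: 4,5-dichloro-5-iododecan-1-ol.

4,5-dichloro-5-iododecan-1-ol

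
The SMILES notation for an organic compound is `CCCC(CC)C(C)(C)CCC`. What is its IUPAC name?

5-ethyl-4,4-dimethyloctane

The parent chain contains 8 carbons (octane).
Choose the numbering such that the substituent locant set {4,4,5} is lower than {4,5,5} at the first point of difference.
That gives an ethyl group at C-5; two methyl groups at C-4.
The substituents are ordered alphabetically, ignoring any di-/tri- multipliers.
Assembling the pieces gives 5-ethyl-4,4-dimethyloctane.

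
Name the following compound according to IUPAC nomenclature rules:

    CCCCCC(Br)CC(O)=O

3-bromooctanoic acid

The longest carbon chain that includes the –COOH group has 8 carbons, so the parent hydride is octane.
The highest-priority functional group is a carboxylic acid (terminal –COOH), so the name ends in -oic acid.
The numbering direction is chosen so that the carboxylic acid carbon is C-1 by definition.
This places a bromo group at C-3.
The name is 3-bromooctanoic acid.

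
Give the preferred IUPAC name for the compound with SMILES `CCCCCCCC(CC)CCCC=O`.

5-ethyldodecanal

The longest carbon chain that includes the –CHO group has 12 carbons, so the parent hydride is dodecane.
The principal characteristic group is an aldehyde (terminal –CHO), named with the suffix -al.
Number the chain so that the aldehyde carbon is C-1 by definition.
That gives an ethyl group at C-5.
Assembling the pieces gives 5-ethyldodecanal.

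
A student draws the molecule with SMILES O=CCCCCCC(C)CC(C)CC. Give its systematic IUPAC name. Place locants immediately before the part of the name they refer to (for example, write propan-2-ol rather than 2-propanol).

The longest carbon chain that includes the –CHO group has 11 carbons, so the parent hydride is undecane.
The principal characteristic group is an aldehyde (terminal –CHO), named with the suffix -al.
Choose the numbering such that the aldehyde carbon is C-1 by definition.
That gives methyl groups at C-7 and C-9.
Putting it together: 7,9-dimethylundecanal.

7,9-dimethylundecanal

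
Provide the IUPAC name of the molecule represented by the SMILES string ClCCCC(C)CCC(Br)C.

The parent chain contains 8 carbons (octane).
Number the chain so that the substituent locant set {1,4,7} is lower than {2,5,8} at the first point of difference.
With this numbering: a bromo group at C-7; a chloro group at C-1; a methyl group at C-4.
The substituents are ordered alphabetically, ignoring any di-/tri- multipliers.
The name is 7-bromo-1-chloro-4-methyloctane.

7-bromo-1-chloro-4-methyloctane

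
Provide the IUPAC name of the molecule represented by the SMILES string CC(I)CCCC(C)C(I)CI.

1,2,7-triiodo-3-methyloctane

The parent chain contains 8 carbons (octane).
Choose the numbering such that the substituent locant set {1,2,3,7} is lower than {2,6,7,8} at the first point of difference.
With this numbering: iodo groups at C-1 and C-2 and C-7; a methyl group at C-3.
Prefixes are listed alphabetically: iodo, methyl.
Assembling the pieces gives 1,2,7-triiodo-3-methyloctane.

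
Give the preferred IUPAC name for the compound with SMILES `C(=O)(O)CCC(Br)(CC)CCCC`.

4-bromo-4-ethyloctanoic acid

Counting along the main chain through the –COOH group gives 8 carbons: the parent is octane.
The principal characteristic group is a carboxylic acid (terminal –COOH), named with the suffix -oic acid.
Number the chain so that the carboxylic acid carbon is C-1 by definition.
This places a bromo group at C-4; an ethyl group at C-4.
Prefixes are listed alphabetically: bromo, ethyl.
Putting it together: 4-bromo-4-ethyloctanoic acid.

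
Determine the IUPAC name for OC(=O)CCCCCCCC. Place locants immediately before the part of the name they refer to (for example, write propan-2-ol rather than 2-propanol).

The longest chain bearing the –COOH group is 9 carbons long (nonane).
The highest-priority functional group is a carboxylic acid (terminal –COOH), so the name ends in -oic acid.
Choose the numbering such that the carboxylic acid carbon is C-1 by definition.
Putting it together: nonanoic acid.

nonanoic acid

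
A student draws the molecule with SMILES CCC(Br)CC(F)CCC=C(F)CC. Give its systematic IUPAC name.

9-bromo-3,7-difluoroundec-3-ene

The longest chain bearing the multiple bond is 11 carbons long (undecane).
A C=C double bond in the chain gives the infix -ene-.
Choose the numbering such that numbering from this end puts the double bond at C-3 rather than C-8.
This places the double bond between C-3 and C-4; a bromo group at C-9; fluoro groups at C-3 and C-7.
Prefixes are listed alphabetically: bromo, fluoro.
The name is 9-bromo-3,7-difluoroundec-3-ene.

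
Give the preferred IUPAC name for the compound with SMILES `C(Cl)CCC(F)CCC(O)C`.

8-chloro-5-fluorooctan-2-ol

Counting along the main chain through the –OH group gives 8 carbons: the parent is octane.
An alcohol (–OH) is the principal characteristic group, giving the suffix -ol.
The numbering direction is chosen so that numbering from this end puts the hydroxyl group at C-2 rather than C-7.
That gives the hydroxyl at C-2; a chloro group at C-8; a fluoro group at C-5.
Substituent prefixes are cited in alphabetical order (multiplying prefixes like di-/tri- are ignored for ordering).
Assembling the pieces gives 8-chloro-5-fluorooctan-2-ol.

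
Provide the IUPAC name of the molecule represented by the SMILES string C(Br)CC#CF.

4-bromo-1-fluorobut-1-yne

The longest chain bearing the multiple bond is 4 carbons long (butane).
A C≡C triple bond in the chain gives the infix -yne-.
Number the chain so that numbering from this end puts the triple bond at C-1 rather than C-3.
This places the triple bond between C-1 and C-2; a bromo group at C-4; a fluoro group at C-1.
Substituent prefixes are cited in alphabetical order (multiplying prefixes like di-/tri- are ignored for ordering).
Assembling the pieces gives 4-bromo-1-fluorobut-1-yne.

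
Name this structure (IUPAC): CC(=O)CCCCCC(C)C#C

8-methyldec-9-yn-2-one

The longest carbon chain that includes the carbonyl and the multiple bond has 10 carbons, so the parent hydride is decane.
A ketone (C=O on an internal carbon) is the principal characteristic group, giving the suffix -one.
The chain contains a C≡C triple bond, so the unsaturation ending is -yne.
Number the chain so that numbering from this end puts the carbonyl group at C-2 rather than C-9.
With this numbering: the carbonyl at C-2; the triple bond between C-9 and C-10; a methyl group at C-8.
The name is 8-methyldec-9-yn-2-one.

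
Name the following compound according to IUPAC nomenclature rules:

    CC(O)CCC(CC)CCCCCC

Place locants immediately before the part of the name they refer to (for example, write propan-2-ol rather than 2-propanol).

The longest chain bearing the –OH group is 11 carbons long (undecane).
The highest-priority functional group is an alcohol (–OH), so the name ends in -ol.
The numbering direction is chosen so that numbering from this end puts the hydroxyl group at C-2 rather than C-10.
This places the hydroxyl at C-2; an ethyl group at C-5.
The name is 5-ethylundecan-2-ol.

5-ethylundecan-2-ol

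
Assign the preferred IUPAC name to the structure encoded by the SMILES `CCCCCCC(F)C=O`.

The longest chain bearing the –CHO group is 8 carbons long (octane).
An aldehyde (terminal –CHO) is the principal characteristic group, giving the suffix -al.
Number the chain so that the aldehyde carbon is C-1 by definition.
This places a fluoro group at C-2.
The name is 2-fluorooctanal.

2-fluorooctanal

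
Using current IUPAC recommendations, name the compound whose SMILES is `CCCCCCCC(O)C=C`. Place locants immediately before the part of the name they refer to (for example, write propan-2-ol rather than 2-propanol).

dec-1-en-3-ol

The longest chain bearing the –OH group and the multiple bond is 10 carbons long (decane).
An alcohol (–OH) is the principal characteristic group, giving the suffix -ol.
The chain contains a C=C double bond, so the unsaturation ending is -ene.
Choose the numbering such that numbering from this end puts the hydroxyl group at C-3 rather than C-8.
With this numbering: the hydroxyl at C-3; the double bond between C-1 and C-2.
Putting it together: dec-1-en-3-ol.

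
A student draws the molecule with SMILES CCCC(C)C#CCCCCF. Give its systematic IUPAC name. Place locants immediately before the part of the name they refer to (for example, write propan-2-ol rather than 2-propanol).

1-fluoro-7-methyldec-5-yne

The longest carbon chain that includes the multiple bond has 10 carbons, so the parent hydride is decane.
The chain contains a C≡C triple bond, so the unsaturation ending is -yne.
The numbering direction is chosen so that the substituent locant set {1,7} is lower than {4,10} at the first point of difference.
With this numbering: the triple bond between C-5 and C-6; a fluoro group at C-1; a methyl group at C-7.
The substituents are ordered alphabetically, ignoring any di-/tri- multipliers.
The name is 1-fluoro-7-methyldec-5-yne.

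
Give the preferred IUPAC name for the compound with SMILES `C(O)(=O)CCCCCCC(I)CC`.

8-iododecanoic acid

The longest chain bearing the –COOH group is 10 carbons long (decane).
The principal characteristic group is a carboxylic acid (terminal –COOH), named with the suffix -oic acid.
Number the chain so that the carboxylic acid carbon is C-1 by definition.
This places an iodo group at C-8.
Putting it together: 8-iododecanoic acid.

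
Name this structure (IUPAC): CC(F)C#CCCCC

2-fluorooct-3-yne

The longest chain bearing the multiple bond is 8 carbons long (octane).
There is one C≡C triple bond, indicated by the ending -yne.
Number the chain so that numbering from this end puts the triple bond at C-3 rather than C-5.
This places the triple bond between C-3 and C-4; a fluoro group at C-2.
The name is 2-fluorooct-3-yne.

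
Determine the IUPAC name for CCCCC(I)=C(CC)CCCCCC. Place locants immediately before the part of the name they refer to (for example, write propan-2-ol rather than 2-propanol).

6-ethyl-5-iodododec-5-ene

The longest carbon chain that includes the multiple bond has 12 carbons, so the parent hydride is dodecane.
A C=C double bond in the chain gives the infix -ene-.
Number the chain so that numbering from this end puts the double bond at C-5 rather than C-7.
With this numbering: the double bond between C-5 and C-6; an ethyl group at C-6; an iodo group at C-5.
Substituent prefixes are cited in alphabetical order (multiplying prefixes like di-/tri- are ignored for ordering).
Putting it together: 6-ethyl-5-iodododec-5-ene.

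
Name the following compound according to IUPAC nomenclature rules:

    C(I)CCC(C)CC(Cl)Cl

The longest continuous carbon chain has 6 atoms, so the parent hydride is hexane.
Choose the numbering such that the substituent locant set {1,1,3,6} is lower than {1,4,6,6} at the first point of difference.
This places two chloro groups at C-1; an iodo group at C-6; a methyl group at C-3.
Prefixes are listed alphabetically: chloro, iodo, methyl.
The name is 1,1-dichloro-6-iodo-3-methylhexane.

1,1-dichloro-6-iodo-3-methylhexane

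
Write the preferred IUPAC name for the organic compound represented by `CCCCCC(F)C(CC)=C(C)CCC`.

The longest carbon chain that includes the multiple bond has 11 carbons, so the parent hydride is undecane.
A C=C double bond in the chain gives the infix -ene-.
Choose the numbering such that numbering from this end puts the double bond at C-4 rather than C-7.
That gives the double bond between C-4 and C-5; an ethyl group at C-5; a fluoro group at C-6; a methyl group at C-4.
Prefixes are listed alphabetically: ethyl, fluoro, methyl.
Putting it together: 5-ethyl-6-fluoro-4-methylundec-4-ene.

5-ethyl-6-fluoro-4-methylundec-4-ene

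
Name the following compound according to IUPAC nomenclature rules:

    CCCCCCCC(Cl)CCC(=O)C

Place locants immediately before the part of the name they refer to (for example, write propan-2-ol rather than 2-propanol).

The longest carbon chain that includes the carbonyl has 12 carbons, so the parent hydride is dodecane.
The highest-priority functional group is a ketone (C=O on an internal carbon), so the name ends in -one.
Number the chain so that numbering from this end puts the carbonyl group at C-2 rather than C-11.
With this numbering: the carbonyl at C-2; a chloro group at C-5.
Putting it together: 5-chlorododecan-2-one.

5-chlorododecan-2-one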